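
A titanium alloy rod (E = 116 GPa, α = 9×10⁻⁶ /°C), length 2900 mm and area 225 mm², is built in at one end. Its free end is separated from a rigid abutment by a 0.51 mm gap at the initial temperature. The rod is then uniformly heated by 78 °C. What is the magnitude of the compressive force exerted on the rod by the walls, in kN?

P ≈ 13.7 kN

If the wall were absent the rod would grow by αΔT L = 9×10⁻⁶ × 78 × 2900 = 2.036 mm.
After closing the 0.51 mm clearance, 2.036 − 0.51 = 1.526 mm of expansion remains to be suppressed by the wall.
Compatibility: PL/(AE) = 1.526 mm, so σ = P/A = E × (1.526/2900) = 61.03 MPa.
P = σA = 61.03 × 225 = 13.73 kN.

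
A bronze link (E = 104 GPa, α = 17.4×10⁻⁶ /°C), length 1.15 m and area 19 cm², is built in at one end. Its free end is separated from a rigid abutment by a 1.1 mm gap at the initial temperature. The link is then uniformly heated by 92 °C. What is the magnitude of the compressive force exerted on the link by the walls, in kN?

Unrestrained expansion: δ_free = αΔT L = 17.4×10⁻⁶ × 92 × 1150 = 1.841 mm.
The gap closes (δ_free > 1.1 mm) and the wall then resists a further 1.841 − 1.1 = 0.7409 mm of expansion.
Compatibility: PL/(AE) = 0.7409 mm, so σ = P/A = E × (0.7409/1150) = 67 MPa.
P = σA = 67 × 1900 = 127.3 kN.

P ≈ 127 kN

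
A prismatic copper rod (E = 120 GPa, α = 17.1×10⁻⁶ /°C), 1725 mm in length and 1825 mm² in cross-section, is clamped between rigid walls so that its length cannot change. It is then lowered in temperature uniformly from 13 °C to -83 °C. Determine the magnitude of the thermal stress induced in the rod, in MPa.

σ ≈ 197 MPa (tensile)

The supports are rigid, so the total axial strain is zero. The restrained thermal strain is ε = αΔT = 17.1×10⁻⁶ × 96 = 1641.6×10⁻⁶.
Hence σ = E·αΔT = 120×10³ × 1641.6×10⁻⁶ = 197 MPa, tensile.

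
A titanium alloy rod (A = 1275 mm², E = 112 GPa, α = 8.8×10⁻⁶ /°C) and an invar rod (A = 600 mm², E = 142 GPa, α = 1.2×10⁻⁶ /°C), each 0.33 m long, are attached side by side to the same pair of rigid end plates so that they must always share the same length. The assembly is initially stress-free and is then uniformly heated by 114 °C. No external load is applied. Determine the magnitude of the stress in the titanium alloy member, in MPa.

Equilibrium of a rigid end plate with no external load gives equal and opposite internal forces ±P in the two members. Since α_{titanium alloy} > α_{invar}, heating drives the titanium alloy into compression and the invar into tension.
Compatibility of the two members (thermal + elastic change equal): (α₁ − α₂)ΔT = P·[1/(A₁E₁) + 1/(A₂E₂)].
|α₁ − α₂|·ΔT = 7.6×10⁻⁶ × 114 = 0.0008664.
1/(A₁E₁) + 1/(A₂E₂) = 1/(1275×112×10³) + 1/(600×142×10³) = 1.874×10⁻⁸ N⁻¹.
So P = 0.0008664 / 1.874×10⁻⁸ = 46.23 kN.
σ_{titanium alloy} = P/A₁ = 46230/1275 = 36.26 MPa, compressive.

σ ≈ 36.3 MPa (compressive)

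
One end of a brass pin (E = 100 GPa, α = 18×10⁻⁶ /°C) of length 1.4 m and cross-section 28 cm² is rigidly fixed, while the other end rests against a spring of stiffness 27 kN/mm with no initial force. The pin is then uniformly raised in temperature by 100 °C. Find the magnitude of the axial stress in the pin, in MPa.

The unrestrained thermal change is αΔT L = 18×10⁻⁶ × 100 × 1400 = 2.52 mm.
Let P be the compressive force at the spring. The pin shortens elastically by PL/(AE) and the spring compresses by P/k; together these equal δ_free.
So P = δ_free / [L/(AE) + 1/k] = 2.52 / [ 1400/(2800×100×10³) + 1/(27×10³) ].
P = 2.52 / 4.204×10⁻⁵ = 59950 N.
σ = P/A = 59950/2800 = 21.41 MPa.

σ ≈ 21.4 MPa (compressive)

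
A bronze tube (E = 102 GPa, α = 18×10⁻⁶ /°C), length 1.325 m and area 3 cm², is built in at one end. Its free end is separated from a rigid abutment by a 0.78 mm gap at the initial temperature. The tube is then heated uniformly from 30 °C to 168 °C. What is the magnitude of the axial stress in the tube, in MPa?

Unrestrained expansion: δ_free = αΔT L = 18×10⁻⁶ × 138 × 1325 = 3.291 mm.
The gap closes (δ_free > 0.78 mm) and the wall then resists a further 3.291 − 0.78 = 2.511 mm of expansion.
That suppressed elongation corresponds to σ = E·Δ/L = 102×10³ × 2.511/1325 = 193.3 MPa.

σ ≈ 193 MPa (compressive)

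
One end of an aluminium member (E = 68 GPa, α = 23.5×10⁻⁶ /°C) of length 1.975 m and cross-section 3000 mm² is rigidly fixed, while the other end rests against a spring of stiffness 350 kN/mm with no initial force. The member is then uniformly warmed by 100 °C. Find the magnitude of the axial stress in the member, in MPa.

σ ≈ 123 MPa (compressive)

Free thermal expansion: δ_free = αΔT L = 23.5×10⁻⁶ × 100 × 1975 = 4.641 mm.
Let P be the compressive force at the spring. The member shortens elastically by PL/(AE) and the spring compresses by P/k; together these equal δ_free.
P [ L/(AE) + 1/k ] = δ_free → P [ 1975/(3000×68×10³) + 1/(350×10³) ] = 4.641.
P = 4.641 / 1.254×10⁻⁵ = 370200 N.
σ = P/A = 370200/3000 = 123.4 MPa.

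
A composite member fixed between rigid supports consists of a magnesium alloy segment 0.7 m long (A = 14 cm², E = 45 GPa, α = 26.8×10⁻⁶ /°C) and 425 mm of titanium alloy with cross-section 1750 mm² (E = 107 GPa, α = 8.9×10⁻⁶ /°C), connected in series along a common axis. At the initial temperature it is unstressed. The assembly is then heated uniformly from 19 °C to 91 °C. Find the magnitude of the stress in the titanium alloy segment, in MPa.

With the walls removed the bar would change length by δ_free = Σ αᵢΔT Lᵢ = 26.8×10⁻⁶×72×700 + 8.9×10⁻⁶×72×425 = 1.623 mm.
The walls prevent any net length change, so an axial force P (same in every segment) develops. Compatibility: P · Σ Lᵢ/(AᵢEᵢ) = δ_free.
Σ Lᵢ/(AᵢEᵢ) = 700/(1400×45×10³) + 425/(1750×107×10³) = 1.338×10⁻⁵ mm/N.
Hence P = δ_free / Σ(L/AE) = 1.623/1.338×10⁻⁵ = 121.3 kN (compressive).
σ_{titanium alloy} = P / A = 121300 / 1750 = 69.31 MPa.

σ ≈ 69.3 MPa (compressive)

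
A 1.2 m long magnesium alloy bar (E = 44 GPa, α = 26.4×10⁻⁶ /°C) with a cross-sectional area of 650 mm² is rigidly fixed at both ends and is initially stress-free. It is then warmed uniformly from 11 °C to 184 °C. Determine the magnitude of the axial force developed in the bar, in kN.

With zero net strain, σ = E·αΔT = 44 GPa × 26.4×10⁻⁶ × 173 = 201 MPa.
P = AEαΔT = 650 × 44×10³ × 26.4×10⁻⁶ × 173 = 130.6 kN (compressive).

P ≈ 131 kN (compressive)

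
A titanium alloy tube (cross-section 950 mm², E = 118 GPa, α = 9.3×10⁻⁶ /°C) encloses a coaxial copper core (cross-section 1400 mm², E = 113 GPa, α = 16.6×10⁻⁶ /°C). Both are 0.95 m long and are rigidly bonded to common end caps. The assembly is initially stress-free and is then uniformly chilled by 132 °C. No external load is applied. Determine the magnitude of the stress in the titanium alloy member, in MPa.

Both members must finish at the same length. With the larger α, the copper tends to over-contract; the plates restrain it, putting the copper in tension and the titanium alloy in compression. With no external load the two internal forces are equal and opposite, magnitude P.
Compatibility of the two members (thermal + elastic change equal): (α₁ − α₂)ΔT = P·[1/(A₁E₁) + 1/(A₂E₂)].
|α₁ − α₂|·ΔT = 7.3×10⁻⁶ × 132 = 0.0009636.
1/(A₁E₁) + 1/(A₂E₂) = 1/(950×118×10³) + 1/(1400×113×10³) = 1.524×10⁻⁸ N⁻¹.
P = 0.0009636 / 1.524×10⁻⁸ = 63220 N = 63.22 kN.
σ_{titanium alloy} = P/A₁ = 63220/950 = 66.55 MPa, compressive.

σ ≈ 66.5 MPa (compressive)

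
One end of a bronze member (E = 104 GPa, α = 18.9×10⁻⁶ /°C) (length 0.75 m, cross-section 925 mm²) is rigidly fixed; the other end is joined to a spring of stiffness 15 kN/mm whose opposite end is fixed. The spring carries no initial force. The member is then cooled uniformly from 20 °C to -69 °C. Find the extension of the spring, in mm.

δ ≈ 1.13 mm

The unrestrained thermal change is αΔT L = 18.9×10⁻⁶ × 89 × 750 = 1.262 mm.
With a force P in the spring, the elastic change of the member is PL/(AE) and that of the spring is P/k; compatibility requires their sum to equal δ_free.
P [ L/(AE) + 1/k ] = δ_free → P [ 750/(925×104×10³) + 1/(15×10³) ] = 1.262.
P = 1.262 / 7.446×10⁻⁵ = 16940 N.
Spring extension = P/k = 16940/(15×10³) = 1.129 mm.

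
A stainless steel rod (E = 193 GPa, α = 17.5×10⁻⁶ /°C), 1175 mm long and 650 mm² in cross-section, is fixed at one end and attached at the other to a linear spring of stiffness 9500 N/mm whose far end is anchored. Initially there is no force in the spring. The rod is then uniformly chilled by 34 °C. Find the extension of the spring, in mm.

If the spring were absent the rod would shorten by αΔT L = 17.5×10⁻⁶ × 34 × 1175 = 0.6991 mm.
With a force P in the spring, the elastic change of the rod is PL/(AE) and that of the spring is P/k; compatibility requires their sum to equal δ_free.
So P = δ_free / [L/(AE) + 1/k] = 0.6991 / [ 1175/(650×193×10³) + 1/(9500) ].
P = 0.6991 / 0.0001146 = 6099 N.
Spring extension = P/k = 6099/(9500) = 0.642 mm.

δ ≈ 0.642 mm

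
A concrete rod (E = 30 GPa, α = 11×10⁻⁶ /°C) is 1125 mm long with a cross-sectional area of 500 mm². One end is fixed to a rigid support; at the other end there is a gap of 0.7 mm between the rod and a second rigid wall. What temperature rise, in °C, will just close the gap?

The gap closes when αΔT L = 0.7 mm, since the rod is still unstressed at that instant.
So ΔT = g/(αL) = 0.7/(11×10⁻⁶ × 1125) = 56.57 °C.

ΔT ≈ 56.6 °C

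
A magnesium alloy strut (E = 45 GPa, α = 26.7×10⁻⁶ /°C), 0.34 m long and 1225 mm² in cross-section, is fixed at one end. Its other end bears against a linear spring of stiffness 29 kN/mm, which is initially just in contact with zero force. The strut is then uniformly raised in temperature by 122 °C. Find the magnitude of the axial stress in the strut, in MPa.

Free thermal expansion: δ_free = αΔT L = 26.7×10⁻⁶ × 122 × 340 = 1.108 mm.
With a force P in the spring, the elastic change of the strut is PL/(AE) and that of the spring is P/k; compatibility requires their sum to equal δ_free.
So P = δ_free / [L/(AE) + 1/k] = 1.108 / [ 340/(1225×45×10³) + 1/(29×10³) ].
P = 1.108 / 4.065×10⁻⁵ = 27240 N.
σ = P/A = 27240/1225 = 22.24 MPa.

σ ≈ 22.2 MPa (compressive)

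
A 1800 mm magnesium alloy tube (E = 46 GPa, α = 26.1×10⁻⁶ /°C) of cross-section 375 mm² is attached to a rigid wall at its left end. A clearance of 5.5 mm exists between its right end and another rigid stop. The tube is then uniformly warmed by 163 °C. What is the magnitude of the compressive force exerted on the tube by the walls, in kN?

P ≈ 20.7 kN

Free thermal elongation = αΔT L = 26.1×10⁻⁶ × 163 × 1800 = 7.658 mm.
The gap closes (δ_free > 5.5 mm) and the wall then resists a further 7.658 − 5.5 = 2.158 mm of expansion.
So σ = E(δ_free − g)/L = 46×10³ × 2.158/1800 = 55.14 MPa.
Force on the wall = σA = 55.14 × 375 mm² = 20.68 kN.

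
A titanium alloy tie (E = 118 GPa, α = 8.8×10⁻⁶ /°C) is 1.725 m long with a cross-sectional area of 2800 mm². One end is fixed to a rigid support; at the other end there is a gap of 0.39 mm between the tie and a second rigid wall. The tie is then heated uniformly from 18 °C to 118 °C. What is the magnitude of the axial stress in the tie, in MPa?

Free thermal elongation = αΔT L = 8.8×10⁻⁶ × 100 × 1725 = 1.518 mm.
The gap closes (δ_free > 0.39 mm) and the wall then resists a further 1.518 − 0.39 = 1.128 mm of expansion.
So σ = E(δ_free − g)/L = 118×10³ × 1.128/1725 = 77.16 MPa.

σ ≈ 77.2 MPa (compressive)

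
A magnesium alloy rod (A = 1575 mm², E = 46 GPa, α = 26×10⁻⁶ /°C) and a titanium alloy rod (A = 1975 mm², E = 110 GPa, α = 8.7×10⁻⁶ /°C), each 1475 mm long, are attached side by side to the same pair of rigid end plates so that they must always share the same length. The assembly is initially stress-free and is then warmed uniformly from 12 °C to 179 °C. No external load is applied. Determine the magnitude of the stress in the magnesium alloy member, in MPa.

The magnesium alloy has the larger α, so on heating it would change length more than the titanium alloy if both were free. The rigid plates force a common final length, so the magnesium alloy is put into compression and the titanium alloy into tension, with equal and opposite forces P (no external load).
Compatibility of the two members (thermal + elastic change equal): (α₁ − α₂)ΔT = P·[1/(A₁E₁) + 1/(A₂E₂)].
|α₁ − α₂|·ΔT = 17.3×10⁻⁶ × 167 = 0.002889.
1/(A₁E₁) + 1/(A₂E₂) = 1/(1575×46×10³) + 1/(1975×110×10³) = 1.841×10⁻⁸ N⁻¹.
P = 0.002889 / 1.841×10⁻⁸ = 157000 N = 157 kN.
σ_{magnesium alloy} = P/A₁ = 157000/1575 = 99.66 MPa, compressive.

σ ≈ 99.7 MPa (compressive)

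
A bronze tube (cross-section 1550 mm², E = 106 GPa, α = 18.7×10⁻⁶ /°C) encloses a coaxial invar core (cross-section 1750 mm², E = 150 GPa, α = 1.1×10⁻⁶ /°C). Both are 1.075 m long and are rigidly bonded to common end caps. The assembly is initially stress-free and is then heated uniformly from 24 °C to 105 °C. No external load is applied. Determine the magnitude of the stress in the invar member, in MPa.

σ ≈ 82.3 MPa (tensile)

The bronze has the larger α, so on heating it would change length more than the invar if both were free. The rigid plates force a common final length, so the bronze is put into compression and the invar into tension, with equal and opposite forces P (no external load).
Compatibility of the two members (thermal + elastic change equal): (α₁ − α₂)ΔT = P·[1/(A₁E₁) + 1/(A₂E₂)].
|α₁ − α₂|·ΔT = 17.6×10⁻⁶ × 81 = 0.001426.
1/(A₁E₁) + 1/(A₂E₂) = 1/(1550×106×10³) + 1/(1750×150×10³) = 9.896×10⁻⁹ N⁻¹.
P = 0.001426 / 9.896×10⁻⁹ = 144100 N = 144.1 kN.
σ_{invar} = P/A₂ = 144100/1750 = 82.32 MPa, tensile.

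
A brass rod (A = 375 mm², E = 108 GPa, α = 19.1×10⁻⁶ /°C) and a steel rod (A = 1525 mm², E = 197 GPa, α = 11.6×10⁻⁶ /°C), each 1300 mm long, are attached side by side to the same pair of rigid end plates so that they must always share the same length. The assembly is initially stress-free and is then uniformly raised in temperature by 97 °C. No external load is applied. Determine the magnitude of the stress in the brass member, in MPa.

Equilibrium of a rigid end plate with no external load gives equal and opposite internal forces ±P in the two members. Since α_{brass} > α_{steel}, heating drives the brass into compression and the steel into tension.
Setting the final lengths equal and cancelling L: (α₁ − α₂)ΔT = P/(A₁E₁) + P/(A₂E₂).
|α₁ − α₂|·ΔT = 7.5×10⁻⁶ × 97 = 0.0007275.
1/(A₁E₁) + 1/(A₂E₂) = 1/(375×108×10³) + 1/(1525×197×10³) = 2.802×10⁻⁸ N⁻¹.
P = 0.0007275 / 2.802×10⁻⁸ = 25960 N = 25.96 kN.
σ_{brass} = P/A₁ = 25960/375 = 69.24 MPa, compressive.

σ ≈ 69.2 MPa (compressive)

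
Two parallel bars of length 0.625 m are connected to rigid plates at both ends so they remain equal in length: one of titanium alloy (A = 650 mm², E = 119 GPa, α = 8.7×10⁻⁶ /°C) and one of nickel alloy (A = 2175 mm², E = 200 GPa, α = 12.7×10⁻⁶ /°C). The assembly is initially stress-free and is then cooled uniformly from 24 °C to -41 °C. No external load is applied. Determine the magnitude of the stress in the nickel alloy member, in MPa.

σ ≈ 7.85 MPa (tensile)

Equilibrium of a rigid end plate with no external load gives equal and opposite internal forces ±P in the two members. Since α_{nickel alloy} > α_{titanium alloy}, cooling drives the nickel alloy into tension and the titanium alloy into compression.
Setting the final lengths equal and cancelling L: (α₁ − α₂)ΔT = P/(A₁E₁) + P/(A₂E₂).
|α₁ − α₂|·ΔT = 4×10⁻⁶ × 65 = 0.00026.
1/(A₁E₁) + 1/(A₂E₂) = 1/(650×119×10³) + 1/(2175×200×10³) = 1.523×10⁻⁸ N⁻¹.
So P = 0.00026 / 1.523×10⁻⁸ = 17.07 kN.
σ_{nickel alloy} = P/A₂ = 17070/2175 = 7.85 MPa, tensile.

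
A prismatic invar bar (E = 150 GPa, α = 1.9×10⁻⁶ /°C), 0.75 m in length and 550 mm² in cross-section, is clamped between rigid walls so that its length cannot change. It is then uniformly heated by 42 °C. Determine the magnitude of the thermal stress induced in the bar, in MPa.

σ ≈ 12 MPa (compressive)

With length fixed, the mechanical strain must cancel the thermal strain αΔT = 1.9×10⁻⁶ × 42 = 79.8×10⁻⁶.
The stress required to suppress this strain is σ = Eε = 150×10³ × 79.8×10⁻⁶ = 11.97 MPa, compressive since the bar is trying to expand.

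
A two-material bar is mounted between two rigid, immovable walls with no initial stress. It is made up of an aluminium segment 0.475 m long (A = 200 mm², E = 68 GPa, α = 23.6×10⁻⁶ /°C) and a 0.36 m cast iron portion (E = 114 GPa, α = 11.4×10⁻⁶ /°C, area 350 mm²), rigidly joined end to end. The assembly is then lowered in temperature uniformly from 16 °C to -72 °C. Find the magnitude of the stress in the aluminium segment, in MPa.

σ ≈ 153 MPa (tensile)

With the walls removed the bar would change length by δ_free = Σ αᵢΔT Lᵢ = 23.6×10⁻⁶×88×475 + 11.4×10⁻⁶×88×360 = 1.348 mm.
The rigid supports impose zero overall length change; the single axial force P common to all segments must satisfy P Σ Lᵢ/(AᵢEᵢ) = δ_free.
The series flexibility is Σ Lᵢ/(AᵢEᵢ) = 475/(200×68×10³) + 360/(350×114×10³) = 4.395×10⁻⁵ mm/N.
Hence P = δ_free / Σ(L/AE) = 1.348/4.395×10⁻⁵ = 30.66 kN (tensile).
σ_{aluminium} = P / A = 30660 / 200 = 153.3 MPa.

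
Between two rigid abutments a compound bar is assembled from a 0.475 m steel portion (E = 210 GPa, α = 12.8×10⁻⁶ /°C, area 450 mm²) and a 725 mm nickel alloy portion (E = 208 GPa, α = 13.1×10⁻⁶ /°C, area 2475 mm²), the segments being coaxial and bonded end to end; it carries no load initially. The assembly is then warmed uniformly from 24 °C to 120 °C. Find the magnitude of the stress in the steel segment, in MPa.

Free thermal expansion of the whole bar: Σ αᵢΔT Lᵢ = 12.8×10⁻⁶×96×475 + 13.1×10⁻⁶×96×725 = 1.495 mm.
The walls prevent any net length change, so an axial force P (same in every segment) develops. Compatibility: P · Σ Lᵢ/(AᵢEᵢ) = δ_free.
The series flexibility is Σ Lᵢ/(AᵢEᵢ) = 475/(450×210×10³) + 725/(2475×208×10³) = 6.435×10⁻⁶ mm/N.
So P = 1.495 / 6.435×10⁻⁶ = 232.4 kN, compressive.
σ_{steel} = P / A = 232400 / 450 = 516.4 MPa.

σ ≈ 516 MPa (compressive)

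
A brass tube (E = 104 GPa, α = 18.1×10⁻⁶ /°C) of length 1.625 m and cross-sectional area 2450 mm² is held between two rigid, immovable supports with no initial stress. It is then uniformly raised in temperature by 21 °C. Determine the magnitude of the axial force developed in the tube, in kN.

P ≈ 96.8 kN (compressive)

Full restraint means ε = 0, so the stress is σ = EαΔT = 104×10³ × 18.1×10⁻⁶ × 21 = 39.53 MPa.
P = AEαΔT = 2450 × 104×10³ × 18.1×10⁻⁶ × 21 = 96.85 kN (compressive).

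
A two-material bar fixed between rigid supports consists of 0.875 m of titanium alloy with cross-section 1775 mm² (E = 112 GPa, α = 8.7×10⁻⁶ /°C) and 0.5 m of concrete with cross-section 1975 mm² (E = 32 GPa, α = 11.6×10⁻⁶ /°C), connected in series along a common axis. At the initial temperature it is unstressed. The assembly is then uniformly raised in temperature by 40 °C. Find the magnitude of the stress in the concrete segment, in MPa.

Free thermal expansion of the whole bar: Σ αᵢΔT Lᵢ = 8.7×10⁻⁶×40×875 + 11.6×10⁻⁶×40×500 = 0.5365 mm.
The walls prevent any net length change, so an axial force P (same in every segment) develops. Compatibility: P · Σ Lᵢ/(AᵢEᵢ) = δ_free.
Σ Lᵢ/(AᵢEᵢ) = 875/(1775×112×10³) + 500/(1975×32×10³) = 1.231×10⁻⁵ mm/N.
Hence P = δ_free / Σ(L/AE) = 0.5365/1.231×10⁻⁵ = 43.57 kN (compressive).
σ_{concrete} = P / A = 43570 / 1975 = 22.06 MPa.

σ ≈ 22.1 MPa (compressive)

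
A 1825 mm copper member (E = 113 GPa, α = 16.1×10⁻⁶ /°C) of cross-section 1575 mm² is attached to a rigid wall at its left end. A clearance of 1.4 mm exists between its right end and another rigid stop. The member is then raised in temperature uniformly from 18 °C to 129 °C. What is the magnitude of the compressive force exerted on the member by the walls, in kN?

P ≈ 182 kN

Free thermal elongation = αΔT L = 16.1×10⁻⁶ × 111 × 1825 = 3.261 mm.
This exceeds the 1.4 mm gap, so the wall pushes back. The portion of expansion that must be recovered elastically is δ_free − gap = 3.261 − 1.4 = 1.861 mm.
So σ = E(δ_free − g)/L = 113×10³ × 1.861/1825 = 115.3 MPa.
Force on the wall = σA = 115.3 × 1575 mm² = 181.5 kN.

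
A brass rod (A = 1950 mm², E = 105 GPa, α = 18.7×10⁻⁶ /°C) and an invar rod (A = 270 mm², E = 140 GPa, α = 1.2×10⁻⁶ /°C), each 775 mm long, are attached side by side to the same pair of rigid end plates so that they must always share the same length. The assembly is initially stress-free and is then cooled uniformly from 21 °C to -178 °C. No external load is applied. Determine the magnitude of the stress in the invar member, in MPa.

σ ≈ 412 MPa (compressive)

Both members must finish at the same length. With the larger α, the brass tends to over-contract; the plates restrain it, putting the brass in tension and the invar in compression. With no external load the two internal forces are equal and opposite, magnitude P.
Equating the net (thermal + elastic) strains gives |α₁ − α₂|·ΔT = P·[1/(A₁E₁) + 1/(A₂E₂)].
|α₁ − α₂|·ΔT = 17.5×10⁻⁶ × 199 = 0.003482.
1/(A₁E₁) + 1/(A₂E₂) = 1/(1950×105×10³) + 1/(270×140×10³) = 3.134×10⁻⁸ N⁻¹.
P = 0.003482 / 3.134×10⁻⁸ = 111100 N = 111.1 kN.
σ_{invar} = P/A₂ = 111100/270 = 411.6 MPa, compressive.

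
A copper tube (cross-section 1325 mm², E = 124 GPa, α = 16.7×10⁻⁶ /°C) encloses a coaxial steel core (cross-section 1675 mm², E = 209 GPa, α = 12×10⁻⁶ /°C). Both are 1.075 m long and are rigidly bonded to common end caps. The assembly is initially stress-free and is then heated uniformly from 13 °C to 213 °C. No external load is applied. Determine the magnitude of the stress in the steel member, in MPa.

σ ≈ 62.8 MPa (tensile)

Both members must finish at the same length. With the larger α, the copper tends to over-expand; the plates restrain it, putting the copper in compression and the steel in tension. With no external load the two internal forces are equal and opposite, magnitude P.
Equating the net (thermal + elastic) strains gives |α₁ − α₂|·ΔT = P·[1/(A₁E₁) + 1/(A₂E₂)].
|α₁ − α₂|·ΔT = 4.7×10⁻⁶ × 200 = 0.00094.
1/(A₁E₁) + 1/(A₂E₂) = 1/(1325×124×10³) + 1/(1675×209×10³) = 8.943×10⁻⁹ N⁻¹.
So P = 0.00094 / 8.943×10⁻⁹ = 105.1 kN.
σ_{steel} = P/A₂ = 105100/1675 = 62.75 MPa, tensile.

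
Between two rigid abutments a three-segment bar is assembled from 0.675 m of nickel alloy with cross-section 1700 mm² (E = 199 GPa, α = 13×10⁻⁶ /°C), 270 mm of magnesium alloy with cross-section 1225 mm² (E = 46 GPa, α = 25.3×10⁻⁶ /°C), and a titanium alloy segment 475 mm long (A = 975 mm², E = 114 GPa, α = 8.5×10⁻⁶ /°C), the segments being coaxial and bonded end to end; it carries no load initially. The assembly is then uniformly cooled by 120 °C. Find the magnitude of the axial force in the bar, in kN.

With the walls removed the bar would change length by δ_free = Σ αᵢΔT Lᵢ = 13×10⁻⁶×120×675 + 25.3×10⁻⁶×120×270 + 8.5×10⁻⁶×120×475 = 2.357 mm.
Since the ends are fixed, an axial force P builds up, equal in every segment, with P · Σ Lᵢ/(AᵢEᵢ) = δ_free.
Σ Lᵢ/(AᵢEᵢ) = 675/(1700×199×10³) + 270/(1225×46×10³) + 475/(975×114×10³) = 1.106×10⁻⁵ mm/N.
P = 2.357 / 1.106×10⁻⁵ = 213100 N = 213.1 kN, tensile.

P ≈ 213 kN (tensile)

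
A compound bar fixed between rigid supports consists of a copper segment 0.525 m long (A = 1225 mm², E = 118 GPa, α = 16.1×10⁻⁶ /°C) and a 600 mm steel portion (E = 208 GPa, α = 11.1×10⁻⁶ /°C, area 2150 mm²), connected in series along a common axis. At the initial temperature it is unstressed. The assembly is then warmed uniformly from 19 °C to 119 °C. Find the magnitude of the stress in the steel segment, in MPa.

If the supports were absent, the total length change would be Σ αᵢΔT Lᵢ = 16.1×10⁻⁶×100×525 + 11.1×10⁻⁶×100×600 = 1.511 mm.
Since the ends are fixed, an axial force P builds up, equal in every segment, with P · Σ Lᵢ/(AᵢEᵢ) = δ_free.
Σ Lᵢ/(AᵢEᵢ) = 525/(1225×118×10³) + 600/(2150×208×10³) = 4.974×10⁻⁶ mm/N.
P = 1.511 / 4.974×10⁻⁶ = 303900 N = 303.9 kN, compressive.
σ_{steel} = P / A = 303900 / 2150 = 141.3 MPa.

σ ≈ 141 MPa (compressive)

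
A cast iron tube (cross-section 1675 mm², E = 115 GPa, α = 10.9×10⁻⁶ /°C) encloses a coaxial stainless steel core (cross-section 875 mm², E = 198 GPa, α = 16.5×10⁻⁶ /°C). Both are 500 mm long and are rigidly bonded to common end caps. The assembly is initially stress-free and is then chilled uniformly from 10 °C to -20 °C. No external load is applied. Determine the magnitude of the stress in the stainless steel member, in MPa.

Equilibrium of a rigid end plate with no external load gives equal and opposite internal forces ±P in the two members. Since α_{stainless steel} > α_{cast iron}, cooling drives the stainless steel into tension and the cast iron into compression.
Setting the final lengths equal and cancelling L: (α₁ − α₂)ΔT = P/(A₁E₁) + P/(A₂E₂).
|α₁ − α₂|·ΔT = 5.6×10⁻⁶ × 30 = 0.000168.
1/(A₁E₁) + 1/(A₂E₂) = 1/(1675×115×10³) + 1/(875×198×10³) = 1.096×10⁻⁸ N⁻¹.
P = 0.000168 / 1.096×10⁻⁸ = 15320 N = 15.32 kN.
σ_{stainless steel} = P/A₂ = 15320/875 = 17.51 MPa, tensile.

σ ≈ 17.5 MPa (tensile)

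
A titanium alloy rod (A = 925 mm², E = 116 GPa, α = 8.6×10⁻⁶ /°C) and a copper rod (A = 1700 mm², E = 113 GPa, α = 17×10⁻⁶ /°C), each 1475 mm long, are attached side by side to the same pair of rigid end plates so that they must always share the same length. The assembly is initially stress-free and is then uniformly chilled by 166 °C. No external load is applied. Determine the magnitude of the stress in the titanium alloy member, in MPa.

σ ≈ 104 MPa (compressive)

Both members must finish at the same length. With the larger α, the copper tends to over-contract; the plates restrain it, putting the copper in tension and the titanium alloy in compression. With no external load the two internal forces are equal and opposite, magnitude P.
Compatibility of the two members (thermal + elastic change equal): (α₁ − α₂)ΔT = P·[1/(A₁E₁) + 1/(A₂E₂)].
|α₁ − α₂|·ΔT = 8.4×10⁻⁶ × 166 = 0.001394.
1/(A₁E₁) + 1/(A₂E₂) = 1/(925×116×10³) + 1/(1700×113×10³) = 1.453×10⁻⁸ N⁻¹.
P = 0.001394 / 1.453×10⁻⁸ = 96000 N = 96 kN.
σ_{titanium alloy} = P/A₁ = 96000/925 = 103.8 MPa, compressive.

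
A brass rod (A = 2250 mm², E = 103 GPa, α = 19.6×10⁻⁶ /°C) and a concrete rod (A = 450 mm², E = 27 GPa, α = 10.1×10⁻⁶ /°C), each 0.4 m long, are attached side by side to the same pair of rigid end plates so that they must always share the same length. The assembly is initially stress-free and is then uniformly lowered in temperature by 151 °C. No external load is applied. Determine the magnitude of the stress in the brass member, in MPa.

σ ≈ 7.36 MPa (tensile)

The brass has the larger α, so on cooling it would change length more than the concrete if both were free. The rigid plates force a common final length, so the brass is put into tension and the concrete into compression, with equal and opposite forces P (no external load).
Equating the net (thermal + elastic) strains gives |α₁ − α₂|·ΔT = P·[1/(A₁E₁) + 1/(A₂E₂)].
|α₁ − α₂|·ΔT = 9.5×10⁻⁶ × 151 = 0.001435.
1/(A₁E₁) + 1/(A₂E₂) = 1/(2250×103×10³) + 1/(450×27×10³) = 8.662×10⁻⁸ N⁻¹.
P = 0.001435 / 8.662×10⁻⁸ = 16560 N = 16.56 kN.
σ_{brass} = P/A₁ = 16560/2250 = 7.36 MPa, tensile.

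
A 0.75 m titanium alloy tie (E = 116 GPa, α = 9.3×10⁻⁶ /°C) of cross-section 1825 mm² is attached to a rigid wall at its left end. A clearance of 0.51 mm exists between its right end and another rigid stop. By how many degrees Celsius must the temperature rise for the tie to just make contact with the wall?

The gap closes when αΔT L = 0.51 mm, since the tie is still unstressed at that instant.
ΔT = 0.51 / (9.3×10⁻⁶ × 750) = 73.12 °C.

ΔT ≈ 73.1 °C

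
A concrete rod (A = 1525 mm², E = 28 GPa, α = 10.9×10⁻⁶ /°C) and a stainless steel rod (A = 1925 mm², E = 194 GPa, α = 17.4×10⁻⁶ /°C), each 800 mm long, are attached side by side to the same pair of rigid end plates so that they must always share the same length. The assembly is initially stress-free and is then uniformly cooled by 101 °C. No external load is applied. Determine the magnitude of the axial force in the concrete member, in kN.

P ≈ 25.2 kN (compressive in the concrete)

Both members must finish at the same length. With the larger α, the stainless steel tends to over-contract; the plates restrain it, putting the stainless steel in tension and the concrete in compression. With no external load the two internal forces are equal and opposite, magnitude P.
Setting the final lengths equal and cancelling L: (α₁ − α₂)ΔT = P/(A₁E₁) + P/(A₂E₂).
|α₁ − α₂|·ΔT = 6.5×10⁻⁶ × 101 = 0.0006565.
1/(A₁E₁) + 1/(A₂E₂) = 1/(1525×28×10³) + 1/(1925×194×10³) = 2.61×10⁻⁸ N⁻¹.
So P = 0.0006565 / 2.61×10⁻⁸ = 25.16 kN.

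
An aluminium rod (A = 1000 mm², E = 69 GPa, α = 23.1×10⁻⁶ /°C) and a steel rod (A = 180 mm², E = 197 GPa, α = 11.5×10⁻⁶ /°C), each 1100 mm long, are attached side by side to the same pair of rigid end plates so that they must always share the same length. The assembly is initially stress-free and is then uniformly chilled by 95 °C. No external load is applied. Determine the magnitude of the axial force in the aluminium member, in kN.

Equilibrium of a rigid end plate with no external load gives equal and opposite internal forces ±P in the two members. Since α_{aluminium} > α_{steel}, cooling drives the aluminium into tension and the steel into compression.
Setting the final lengths equal and cancelling L: (α₁ − α₂)ΔT = P/(A₁E₁) + P/(A₂E₂).
|α₁ − α₂|·ΔT = 11.6×10⁻⁶ × 95 = 0.001102.
1/(A₁E₁) + 1/(A₂E₂) = 1/(1000×69×10³) + 1/(180×197×10³) = 4.269×10⁻⁸ N⁻¹.
P = 0.001102 / 4.269×10⁻⁸ = 25810 N = 25.81 kN.

P ≈ 25.8 kN (tensile in the aluminium)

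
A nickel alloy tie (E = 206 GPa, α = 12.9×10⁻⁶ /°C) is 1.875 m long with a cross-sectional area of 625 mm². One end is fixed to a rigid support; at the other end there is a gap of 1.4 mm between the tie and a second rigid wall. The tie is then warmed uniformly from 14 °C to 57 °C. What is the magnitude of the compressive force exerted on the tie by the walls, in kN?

P ≈ 0 kN

Free thermal elongation = αΔT L = 12.9×10⁻⁶ × 43 × 1875 = 1.04 mm.
Since δ_free = 1.04 mm is less than the 1.4 mm gap, the tie never touches the wall. No axial force develops.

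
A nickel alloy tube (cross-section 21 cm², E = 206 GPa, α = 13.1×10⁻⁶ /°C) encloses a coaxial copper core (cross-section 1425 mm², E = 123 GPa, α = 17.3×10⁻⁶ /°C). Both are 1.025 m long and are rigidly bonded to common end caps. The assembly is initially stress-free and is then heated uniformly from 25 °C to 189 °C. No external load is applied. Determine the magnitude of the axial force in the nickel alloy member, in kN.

Equilibrium of a rigid end plate with no external load gives equal and opposite internal forces ±P in the two members. Since α_{copper} > α_{nickel alloy}, heating drives the copper into compression and the nickel alloy into tension.
Equating the net (thermal + elastic) strains gives |α₁ − α₂|·ΔT = P·[1/(A₁E₁) + 1/(A₂E₂)].
|α₁ − α₂|·ΔT = 4.2×10⁻⁶ × 164 = 0.0006888.
1/(A₁E₁) + 1/(A₂E₂) = 1/(2100×206×10³) + 1/(1425×123×10³) = 8.017×10⁻⁹ N⁻¹.
P = 0.0006888 / 8.017×10⁻⁹ = 85920 N = 85.92 kN.

P ≈ 85.9 kN (tensile in the nickel alloy)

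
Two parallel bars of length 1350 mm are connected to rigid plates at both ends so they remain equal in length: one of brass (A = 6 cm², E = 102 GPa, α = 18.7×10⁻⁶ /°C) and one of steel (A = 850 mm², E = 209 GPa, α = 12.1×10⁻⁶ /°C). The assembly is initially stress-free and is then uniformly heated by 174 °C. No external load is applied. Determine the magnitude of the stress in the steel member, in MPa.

σ ≈ 61.5 MPa (tensile)

The brass has the larger α, so on heating it would change length more than the steel if both were free. The rigid plates force a common final length, so the brass is put into compression and the steel into tension, with equal and opposite forces P (no external load).
Setting the final lengths equal and cancelling L: (α₁ − α₂)ΔT = P/(A₁E₁) + P/(A₂E₂).
|α₁ − α₂|·ΔT = 6.6×10⁻⁶ × 174 = 0.001148.
1/(A₁E₁) + 1/(A₂E₂) = 1/(600×102×10³) + 1/(850×209×10³) = 2.197×10⁻⁸ N⁻¹.
P = 0.001148 / 2.197×10⁻⁸ = 52270 N = 52.27 kN.
σ_{steel} = P/A₂ = 52270/850 = 61.5 MPa, tensile.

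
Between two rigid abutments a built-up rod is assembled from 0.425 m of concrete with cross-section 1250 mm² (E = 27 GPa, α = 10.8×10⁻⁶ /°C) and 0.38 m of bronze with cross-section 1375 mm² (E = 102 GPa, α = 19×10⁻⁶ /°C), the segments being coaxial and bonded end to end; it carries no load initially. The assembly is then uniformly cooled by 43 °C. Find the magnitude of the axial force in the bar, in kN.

P ≈ 33.2 kN (tensile)

If the supports were absent, the total length change would be Σ αᵢΔT Lᵢ = 10.8×10⁻⁶×43×425 + 19×10⁻⁶×43×380 = 0.5078 mm.
Since the ends are fixed, an axial force P builds up, equal in every segment, with P · Σ Lᵢ/(AᵢEᵢ) = δ_free.
Σ Lᵢ/(AᵢEᵢ) = 425/(1250×27×10³) + 380/(1375×102×10³) = 1.53×10⁻⁵ mm/N.
P = 0.5078 / 1.53×10⁻⁵ = 33190 N = 33.19 kN, tensile.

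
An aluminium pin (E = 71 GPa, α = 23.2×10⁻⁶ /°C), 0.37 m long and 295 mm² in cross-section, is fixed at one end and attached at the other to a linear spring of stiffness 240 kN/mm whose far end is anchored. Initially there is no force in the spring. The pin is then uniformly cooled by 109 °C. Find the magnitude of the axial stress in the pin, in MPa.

σ ≈ 145 MPa (tensile)

If the spring were absent the pin would shorten by αΔT L = 23.2×10⁻⁶ × 109 × 370 = 0.9357 mm.
Let P be the tensile force in the spring. The pin extends elastically by PL/(AE) and the spring stretches by P/k; together these equal δ_free.
P [ L/(AE) + 1/k ] = δ_free → P [ 370/(295×71×10³) + 1/(240×10³) ] = 0.9357.
P = 0.9357 / 2.183×10⁻⁵ = 42860 N.
σ = P/A = 42860/295 = 145.3 MPa.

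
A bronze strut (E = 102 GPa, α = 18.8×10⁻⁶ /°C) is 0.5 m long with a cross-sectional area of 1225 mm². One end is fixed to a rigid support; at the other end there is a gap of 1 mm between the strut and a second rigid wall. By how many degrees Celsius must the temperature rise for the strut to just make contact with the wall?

ΔT ≈ 106 °C

Contact occurs when the free expansion equals the gap: αΔT L = 1 mm.
So ΔT = g/(αL) = 1/(18.8×10⁻⁶ × 500) = 106.4 °C.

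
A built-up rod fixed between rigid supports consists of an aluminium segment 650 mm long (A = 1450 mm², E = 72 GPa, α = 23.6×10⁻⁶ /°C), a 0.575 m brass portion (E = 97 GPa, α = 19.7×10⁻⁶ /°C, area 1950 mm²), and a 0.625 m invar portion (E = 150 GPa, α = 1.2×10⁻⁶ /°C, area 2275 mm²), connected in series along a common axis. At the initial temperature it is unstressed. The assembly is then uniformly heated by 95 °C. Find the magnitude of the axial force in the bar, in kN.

With the walls removed the bar would change length by δ_free = Σ αᵢΔT Lᵢ = 23.6×10⁻⁶×95×650 + 19.7×10⁻⁶×95×575 + 1.2×10⁻⁶×95×625 = 2.605 mm.
The rigid supports impose zero overall length change; the single axial force P common to all segments must satisfy P Σ Lᵢ/(AᵢEᵢ) = δ_free.
The series flexibility is Σ Lᵢ/(AᵢEᵢ) = 650/(1450×72×10³) + 575/(1950×97×10³) + 625/(2275×150×10³) = 1.11×10⁻⁵ mm/N.
P = 2.605 / 1.11×10⁻⁵ = 234700 N = 234.7 kN, compressive.

P ≈ 235 kN (compressive)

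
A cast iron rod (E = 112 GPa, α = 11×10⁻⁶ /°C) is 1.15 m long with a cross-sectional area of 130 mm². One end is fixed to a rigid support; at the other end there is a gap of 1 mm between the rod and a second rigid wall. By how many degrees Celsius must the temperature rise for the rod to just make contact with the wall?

ΔT ≈ 79.1 °C

Contact occurs when the free expansion equals the gap: αΔT L = 1 mm.
So ΔT = g/(αL) = 1/(11×10⁻⁶ × 1150) = 79.05 °C.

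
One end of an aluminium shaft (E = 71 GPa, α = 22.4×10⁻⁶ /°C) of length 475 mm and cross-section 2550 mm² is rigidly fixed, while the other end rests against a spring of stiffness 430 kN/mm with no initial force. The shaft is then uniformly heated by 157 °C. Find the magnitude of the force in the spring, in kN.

If the spring were absent the shaft would lengthen by αΔT L = 22.4×10⁻⁶ × 157 × 475 = 1.67 mm.
With a force P in the spring, the elastic change of the shaft is PL/(AE) and that of the spring is P/k; compatibility requires their sum to equal δ_free.
So P = δ_free / [L/(AE) + 1/k] = 1.67 / [ 475/(2550×71×10³) + 1/(430×10³) ].
P = 1.67 / 4.949×10⁻⁶ = 337500 N.

P ≈ 338 kN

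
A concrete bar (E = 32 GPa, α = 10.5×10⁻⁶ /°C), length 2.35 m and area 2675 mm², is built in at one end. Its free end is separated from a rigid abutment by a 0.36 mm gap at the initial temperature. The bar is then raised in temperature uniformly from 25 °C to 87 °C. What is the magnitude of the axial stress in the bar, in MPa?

Unrestrained expansion: δ_free = αΔT L = 10.5×10⁻⁶ × 62 × 2350 = 1.53 mm.
The gap closes (δ_free > 0.36 mm) and the wall then resists a further 1.53 − 0.36 = 1.17 mm of expansion.
So σ = E(δ_free − g)/L = 32×10³ × 1.17/2350 = 15.93 MPa.

σ ≈ 15.9 MPa (compressive)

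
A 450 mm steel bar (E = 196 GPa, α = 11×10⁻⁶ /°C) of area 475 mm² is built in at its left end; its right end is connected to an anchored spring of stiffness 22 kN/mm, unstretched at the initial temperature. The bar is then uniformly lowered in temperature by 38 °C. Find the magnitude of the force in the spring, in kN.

If the spring were absent the bar would shorten by αΔT L = 11×10⁻⁶ × 38 × 450 = 0.1881 mm.
Let P be the tensile force in the spring. The bar extends elastically by PL/(AE) and the spring stretches by P/k; together these equal δ_free.
P [ L/(AE) + 1/k ] = δ_free → P [ 450/(475×196×10³) + 1/(22×10³) ] = 0.1881.
P = 0.1881 / 5.029×10⁻⁵ = 3740 N.

P ≈ 3.74 kN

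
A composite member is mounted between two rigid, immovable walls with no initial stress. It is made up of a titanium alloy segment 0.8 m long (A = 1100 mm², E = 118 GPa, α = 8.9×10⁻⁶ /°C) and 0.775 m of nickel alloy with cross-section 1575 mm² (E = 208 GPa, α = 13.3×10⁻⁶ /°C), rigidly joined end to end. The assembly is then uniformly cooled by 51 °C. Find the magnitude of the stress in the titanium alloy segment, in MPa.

σ ≈ 94.7 MPa (tensile)

Free thermal contraction of the whole bar: Σ αᵢΔT Lᵢ = 8.9×10⁻⁶×51×800 + 13.3×10⁻⁶×51×775 = 0.8888 mm.
Since the ends are fixed, an axial force P builds up, equal in every segment, with P · Σ Lᵢ/(AᵢEᵢ) = δ_free.
Σ Lᵢ/(AᵢEᵢ) = 800/(1100×118×10³) + 775/(1575×208×10³) = 8.529×10⁻⁶ mm/N.
Hence P = δ_free / Σ(L/AE) = 0.8888/8.529×10⁻⁶ = 104.2 kN (tensile).
σ_{titanium alloy} = P / A = 104200 / 1100 = 94.74 MPa.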